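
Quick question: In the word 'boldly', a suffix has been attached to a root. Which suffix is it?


The word 'boldly' = 'bold' (root) + '-ly' (suffix). The suffix is '-ly'.

ly


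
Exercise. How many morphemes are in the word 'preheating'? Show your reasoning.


Decomposition: pre- (prefix) + heat (root) + -ing (suffix) = 3 morpheme(s)

3 morphemes


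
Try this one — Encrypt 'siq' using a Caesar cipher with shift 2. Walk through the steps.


Shift each letter by 2: s -> u, i -> k, q -> s. Result: 'uks'.

uks


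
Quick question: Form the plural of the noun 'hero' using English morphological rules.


Apply rule: Add -es (consonant + o). 'hero' becomes 'heroes'.

heroes


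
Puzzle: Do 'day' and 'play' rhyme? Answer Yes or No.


Rime (stressed vowel + following sounds) of 'day': -ay = /eɪ/
Rime of 'play': -ay = /eɪ/
/eɪ/ and /eɪ/ are the same ending sound, so the words rhyme.

Yes


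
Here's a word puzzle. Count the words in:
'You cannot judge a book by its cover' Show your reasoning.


Split into words: You | cannot | judge | a | book | by | its | cover = 8 words.

8


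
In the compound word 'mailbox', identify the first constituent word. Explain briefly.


Split 'mailbox' into 'mail' + 'box'. The first part is 'mail'.

mail


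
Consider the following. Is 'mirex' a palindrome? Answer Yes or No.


Forward: 'mirex'
Reversed: 'xerim'
They differ.

No


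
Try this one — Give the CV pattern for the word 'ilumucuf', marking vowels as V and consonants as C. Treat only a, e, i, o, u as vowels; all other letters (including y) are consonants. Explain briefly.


Letter mapping: i = V, l = C, u = V, m = C, u = V, c = C, u = V, f = C.

VCVCVCVC


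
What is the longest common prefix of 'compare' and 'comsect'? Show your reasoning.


Compare from the start: 3 characters match: 'com'. Mismatch at position 4: 'p' vs 's'.

com


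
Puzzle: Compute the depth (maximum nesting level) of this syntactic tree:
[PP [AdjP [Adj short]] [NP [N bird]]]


Count bracket nesting levels:
'[' at pos 0: depth = 1
'[' at pos 4: depth = 2
'[' at pos 10: depth = 3
'[' at pos 23: depth = 2
'[' at pos 27: depth = 3
Maximum depth reached: 3

3


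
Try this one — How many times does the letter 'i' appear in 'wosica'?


Letter 'i' in 'wosica': found at position(s) 4 = 1 occurrence(s).

1


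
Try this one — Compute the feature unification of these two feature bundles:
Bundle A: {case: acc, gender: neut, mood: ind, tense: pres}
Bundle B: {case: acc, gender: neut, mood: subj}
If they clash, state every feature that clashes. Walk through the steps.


Compare features:
case: A=acc vs B=acc -> unified: acc
gender: A=neut vs B=neut -> unified: neut
mood: A=ind vs B=subj -> CLASH
tense: A=pres vs B=_ -> unified: pres
Clash detected on feature 'mood' (ind vs subj); unification fails.

CLASH on 'mood' (ind vs subj)


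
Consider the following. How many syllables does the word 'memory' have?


Break 'memory' into syllables: mem-o-ry -> mem | o | ry = 3 syllables

3 syllables


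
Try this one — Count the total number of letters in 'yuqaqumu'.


Spell out 'yuqaqumu' and number each letter: y(1), u(2), q(3), a(4), q(5), u(6), m(7), u(8). Total: 8 letters.

8


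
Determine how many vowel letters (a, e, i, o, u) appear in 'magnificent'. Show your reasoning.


Vowels in 'magnificent': a, i, i, e = 4 vowels.

4


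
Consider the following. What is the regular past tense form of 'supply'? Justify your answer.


Apply rule: Change -y to -ied. 'supply' becomes 'supplied'.

supplied


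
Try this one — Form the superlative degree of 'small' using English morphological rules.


Apply superlative formation (add -est): 'small' -> 'smallest'.

smallest


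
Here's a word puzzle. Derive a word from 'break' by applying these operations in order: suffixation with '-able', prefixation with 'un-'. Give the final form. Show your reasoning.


Step 1: Add suffix '-able' to 'break' = 'breakable'
Step 2: Add prefix 'un-' to 'breakable' = 'unbreakable'

unbreakable


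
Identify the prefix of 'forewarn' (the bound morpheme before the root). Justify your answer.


The word 'forewarn' = 'fore' (prefix) + 'warn' (root). The prefix is 'fore'.

fore


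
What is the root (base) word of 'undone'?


Remove prefix 'un' from 'undone' to get root 'done'.

done


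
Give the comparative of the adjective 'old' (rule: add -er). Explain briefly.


Apply comparative formation (add -er): 'old' -> 'older'.

older


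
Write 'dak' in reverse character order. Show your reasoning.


Reverse 'dak' character by character: 'kad'.

kad


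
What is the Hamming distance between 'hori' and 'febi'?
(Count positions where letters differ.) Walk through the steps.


Alignment:
Position 1: 'h' vs 'f' = DIFFER
Position 2: 'o' vs 'e' = DIFFER
Position 3: 'r' vs 'b' = DIFFER
Position 4: 'i' vs 'i' = match
Total differences: 3

3


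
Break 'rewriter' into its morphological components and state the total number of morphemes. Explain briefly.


Step 1: Identify prefix: 're' (meaning: again)
Step 2: Identify root: 'write'
Step 3: Identify suffix(es): 'er'
Decomposition: re- (prefix: again) + write (root) + -er (suffix: one who)
Total morphemes: 3

3 morphemes (re- (prefix: again) + write (root) + -er (suffix: one who))


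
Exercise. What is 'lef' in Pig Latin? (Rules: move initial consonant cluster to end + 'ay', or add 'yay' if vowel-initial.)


'lef': move consonant cluster 'l' to end and add 'ay': 'eflay'.

eflay


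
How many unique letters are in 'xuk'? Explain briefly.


Unique letters in 'xuk': {k, u, x} = 3 distinct letters.

3


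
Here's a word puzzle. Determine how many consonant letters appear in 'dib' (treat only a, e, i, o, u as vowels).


Consonants in 'dib': d, b = 2 consonants.

2


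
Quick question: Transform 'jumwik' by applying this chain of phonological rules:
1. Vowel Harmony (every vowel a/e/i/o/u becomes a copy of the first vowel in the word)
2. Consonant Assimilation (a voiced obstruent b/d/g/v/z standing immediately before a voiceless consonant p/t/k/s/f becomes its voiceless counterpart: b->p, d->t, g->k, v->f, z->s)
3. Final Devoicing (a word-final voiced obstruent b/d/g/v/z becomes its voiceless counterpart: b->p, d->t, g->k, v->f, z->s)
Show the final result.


Starting form: 'jumwik'
Rule 1: Vowel Harmony: all vowels become 'u' (matching first vowel). 'jumwik' -> 'jumwuk'
Rule 2: Consonant Assimilation: no voiced obstruent (b/d/g/v/z) stands immediately before a voiceless consonant (p/t/k/s/f). No change.
Rule 3: Final Devoicing: final consonant 'k' is not one of the voiced obstruents b/d/g/v/z. No change.
Final form: 'jumwuk'

jumwuk


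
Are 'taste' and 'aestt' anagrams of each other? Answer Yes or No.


Sorted letters of 'taste': 'aestt'
Sorted letters of 'aestt': 'aestt'
They match.

Yes


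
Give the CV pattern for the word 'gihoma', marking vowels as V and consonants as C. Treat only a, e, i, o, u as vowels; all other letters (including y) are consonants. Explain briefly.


Letter mapping: g = C, i = V, h = C, o = V, m = C, a = V.

CVCVCV


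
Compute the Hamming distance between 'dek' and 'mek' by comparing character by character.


Alignment:
Position 1: 'd' vs 'm' = DIFFER
Position 2: 'e' vs 'e' = match
Position 3: 'k' vs 'k' = match
Total differences: 1

1


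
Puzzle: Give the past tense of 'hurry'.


Apply rule: Change -y to -ied. 'hurry' becomes 'hurried'.

hurried


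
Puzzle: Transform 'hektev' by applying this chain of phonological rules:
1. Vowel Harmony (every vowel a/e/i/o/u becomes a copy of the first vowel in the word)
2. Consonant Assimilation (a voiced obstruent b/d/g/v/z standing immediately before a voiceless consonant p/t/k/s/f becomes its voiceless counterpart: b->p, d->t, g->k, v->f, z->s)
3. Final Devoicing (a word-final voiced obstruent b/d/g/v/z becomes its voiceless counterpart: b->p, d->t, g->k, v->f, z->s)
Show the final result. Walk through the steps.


Starting form: 'hektev'
Rule 1: Vowel Harmony: all vowels already match. No change.
Rule 2: Consonant Assimilation: no voiced obstruent (b/d/g/v/z) stands immediately before a voiceless consonant (p/t/k/s/f). No change.
Rule 3: Final Devoicing: word-final voiced obstruent 'v' becomes voiceless 'f'. 'hektev' -> 'hektef'
Final form: 'hektef'

hektef


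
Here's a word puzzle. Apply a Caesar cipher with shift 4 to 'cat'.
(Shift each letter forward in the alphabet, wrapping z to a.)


Shift each letter by 4: c -> g, a -> e, t -> x. Result: 'gex'.

gex


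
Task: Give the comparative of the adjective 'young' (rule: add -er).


Apply comparative formation (add -er): 'young' -> 'younger'.

younger


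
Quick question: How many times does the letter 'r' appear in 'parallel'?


Letter 'r' in 'parallel': found at position(s) 3 = 1 occurrence(s).

1


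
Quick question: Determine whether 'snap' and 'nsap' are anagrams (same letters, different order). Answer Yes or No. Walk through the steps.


Sorted letters of 'snap': 'anps'
Sorted letters of 'nsap': 'anps'
They match.

Yes


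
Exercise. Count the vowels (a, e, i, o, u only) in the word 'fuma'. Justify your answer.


Vowels in 'fuma': u, a = 2 vowels.

2


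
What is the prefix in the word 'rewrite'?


The word 'rewrite' = 're' (prefix) + 'write' (root). The prefix is 're'.

re


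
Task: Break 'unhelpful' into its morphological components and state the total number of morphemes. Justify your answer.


Step 1: Identify prefix: 'un' (meaning: not/reverse)
Step 2: Identify root: 'help'
Step 3: Identify suffix(es): 'ful'
Decomposition: un- (prefix: not/reverse) + help (root) + -ful (suffix: full of)
Total morphemes: 3

3 morphemes (un- (prefix: not/reverse) + help (root) + -ful (suffix: full of))


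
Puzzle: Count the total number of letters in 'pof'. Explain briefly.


Spell out 'pof' and number each letter: p(1), o(2), f(3). Total: 3 letters.

3


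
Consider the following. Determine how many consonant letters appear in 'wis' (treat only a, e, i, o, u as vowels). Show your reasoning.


Consonants in 'wis': w, s = 2 consonants.

2


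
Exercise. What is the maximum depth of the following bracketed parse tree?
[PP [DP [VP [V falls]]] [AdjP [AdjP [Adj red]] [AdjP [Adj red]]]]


Count bracket nesting levels:
'[' at pos 0: depth = 1
'[' at pos 4: depth = 2
'[' at pos 8: depth = 3
'[' at pos 12: depth = 4
'[' at pos 24: depth = 2
'[' at pos 30: depth = 3
'[' at pos 36: depth = 4
'[' at pos 47: depth = 3
'[' at pos 53: depth = 4
Maximum depth reached: 4

4


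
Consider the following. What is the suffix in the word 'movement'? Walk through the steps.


The word 'movement' = 'move' (root) + '-ment' (suffix). The suffix is '-ment'.

ment


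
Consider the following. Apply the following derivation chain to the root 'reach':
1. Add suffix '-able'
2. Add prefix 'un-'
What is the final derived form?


Step 1: Add suffix '-able' to 'reach' = 'reachable'
Step 2: Add prefix 'un-' to 'reachable' = 'unreachable'

unreachable


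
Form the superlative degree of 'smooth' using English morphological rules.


Apply superlative formation (add -est): 'smooth' -> 'smoothest'.

smoothest


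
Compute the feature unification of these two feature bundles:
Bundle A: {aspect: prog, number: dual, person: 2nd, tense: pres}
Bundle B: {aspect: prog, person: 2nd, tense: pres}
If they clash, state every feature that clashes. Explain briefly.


Compare features:
aspect: A=prog vs B=prog -> unified: prog
number: A=dual vs B=_ -> unified: dual
person: A=2nd vs B=2nd -> unified: 2nd
tense: A=pres vs B=pres -> unified: pres
No clashes found.

Unified: {aspect: prog, number: dual, person: 2nd, tense: pres}


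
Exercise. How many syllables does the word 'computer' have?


Break 'computer' into syllables: com-pu-ter -> com | pu | ter = 3 syllables

3 syllables


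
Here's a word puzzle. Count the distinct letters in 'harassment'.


Unique letters in 'harassment': {a, e, h, m, n, r, s, t} = 8 distinct letters.

8


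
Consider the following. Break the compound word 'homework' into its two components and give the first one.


Split 'homework' into 'home' + 'work'. The first part is 'home'.

home


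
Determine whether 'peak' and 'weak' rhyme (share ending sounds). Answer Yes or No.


Rime (stressed vowel + following sounds) of 'peak': -eak = /iːk/
Rime of 'weak': -eak = /iːk/
/iːk/ and /iːk/ are the same ending sound, so the words rhyme.

Yes


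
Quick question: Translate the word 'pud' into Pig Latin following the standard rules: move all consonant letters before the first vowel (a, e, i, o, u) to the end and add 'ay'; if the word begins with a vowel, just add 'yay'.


'pud': move consonant cluster 'p' to end and add 'ay': 'udpay'.

udpay


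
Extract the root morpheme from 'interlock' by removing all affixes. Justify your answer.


Remove prefix 'inter' from 'interlock' to get root 'lock'.

lock


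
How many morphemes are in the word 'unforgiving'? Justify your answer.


Decomposition: un- (prefix) + forgive (root) + -ing (suffix) = 3 morpheme(s)

3 morphemes


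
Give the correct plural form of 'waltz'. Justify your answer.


Apply rule: Add -es (sibilant/fricative ending). 'waltz' becomes 'waltzes'.

waltzes


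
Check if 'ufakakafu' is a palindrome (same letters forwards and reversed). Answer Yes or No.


Forward: 'ufakakafu'
Reversed: 'ufakakafu'
They are identical.

Yes


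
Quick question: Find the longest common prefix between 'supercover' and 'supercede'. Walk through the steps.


Compare from the start: 6 characters match: 'superc'. Mismatch at position 7: 'o' vs 'e'.

superc


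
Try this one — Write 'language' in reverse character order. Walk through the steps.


Reverse 'language' character by character: 'egaugnal'.

egaugnal


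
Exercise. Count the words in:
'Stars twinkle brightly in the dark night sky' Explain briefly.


Split into words: Stars | twinkle | brightly | in | the | dark | night | sky = 8 words.

8


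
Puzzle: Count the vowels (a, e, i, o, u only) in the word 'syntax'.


Vowels in 'syntax': a = 1 vowels.

1


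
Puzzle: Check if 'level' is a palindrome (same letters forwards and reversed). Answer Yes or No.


Forward: 'level'
Reversed: 'level'
They are identical.

Yes


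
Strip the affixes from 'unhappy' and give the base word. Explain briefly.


Remove prefix 'un' from 'unhappy' to get root 'happy'.

happy


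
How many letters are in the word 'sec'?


Spell out 'sec' and number each letter: s(1), e(2), c(3). Total: 3 letters.

3


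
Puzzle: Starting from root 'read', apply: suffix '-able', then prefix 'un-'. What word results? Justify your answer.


Step 1: Add suffix '-able' to 'read' = 'readable'
Step 2: Add prefix 'un-' to 'readable' = 'unreadable'

unreadable


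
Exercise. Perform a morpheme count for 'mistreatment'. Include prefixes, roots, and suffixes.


Decomposition: mis- (prefix) + treat (root) + -ment (suffix) = 3 morpheme(s)

3 morphemes


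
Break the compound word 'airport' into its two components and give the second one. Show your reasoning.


Split 'airport' into 'air' + 'port'. The second part is 'port'.

port


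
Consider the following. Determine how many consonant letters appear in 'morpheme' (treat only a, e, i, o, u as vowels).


Consonants in 'morpheme': m, r, p, h, m = 5 consonants.

5


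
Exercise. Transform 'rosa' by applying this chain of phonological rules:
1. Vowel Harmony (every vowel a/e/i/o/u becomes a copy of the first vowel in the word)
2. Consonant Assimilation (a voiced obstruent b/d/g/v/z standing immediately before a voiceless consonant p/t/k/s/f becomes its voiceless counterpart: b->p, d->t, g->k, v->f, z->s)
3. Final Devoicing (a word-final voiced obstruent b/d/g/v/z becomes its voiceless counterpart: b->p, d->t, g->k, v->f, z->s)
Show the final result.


Starting form: 'rosa'
Rule 1: Vowel Harmony: all vowels become 'o' (matching first vowel). 'rosa' -> 'roso'
Rule 2: Consonant Assimilation: no voiced obstruent (b/d/g/v/z) stands immediately before a voiceless consonant (p/t/k/s/f). No change.
Rule 3: Final Devoicing: the word ends in the vowel 'o', not a consonant. No change.
Final form: 'roso'

roso


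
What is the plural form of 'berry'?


Apply rule: Change -y to -ies (consonant + y). 'berry' becomes 'berries'.

berries


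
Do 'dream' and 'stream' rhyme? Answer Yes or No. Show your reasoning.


Rime (stressed vowel + following sounds) of 'dream': -eam = /iːm/
Rime of 'stream': -eam = /iːm/
/iːm/ and /iːm/ are the same ending sound, so the words rhyme.

Yes


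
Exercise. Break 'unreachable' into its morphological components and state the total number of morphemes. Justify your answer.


Step 1: Identify prefix: 'un' (meaning: not/reverse)
Step 2: Identify root: 'reach'
Step 3: Identify suffix(es): 'able'
Decomposition: un- (prefix: not/reverse) + reach (root) + -able (suffix: capable of)
Total morphemes: 3

3 morphemes (un- (prefix: not/reverse) + reach (root) + -able (suffix: capable of))


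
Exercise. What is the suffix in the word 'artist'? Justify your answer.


The word 'artist' = 'art' (root) + '-ist' (suffix). The suffix is '-ist'.

ist


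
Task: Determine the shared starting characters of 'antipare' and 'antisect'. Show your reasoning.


Compare from the start: 4 characters match: 'anti'. Mismatch at position 5: 'p' vs 's'.

anti


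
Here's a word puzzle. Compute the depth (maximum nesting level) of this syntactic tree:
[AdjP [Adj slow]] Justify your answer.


Count bracket nesting levels:
'[' at pos 0: depth = 1
'[' at pos 6: depth = 2
Maximum depth reached: 2

2


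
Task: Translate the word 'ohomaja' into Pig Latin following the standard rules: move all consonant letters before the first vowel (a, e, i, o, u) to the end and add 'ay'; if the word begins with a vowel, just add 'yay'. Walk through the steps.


'ohomaja' starts with a vowel, so add 'yay': 'ohomajayay'.

ohomajayay


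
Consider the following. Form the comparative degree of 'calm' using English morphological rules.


Apply comparative formation (add -er): 'calm' -> 'calmer'.

calmer


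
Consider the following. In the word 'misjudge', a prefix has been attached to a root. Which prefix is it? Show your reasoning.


The word 'misjudge' = 'mis' (prefix) + 'judge' (root). The prefix is 'mis'.

mis


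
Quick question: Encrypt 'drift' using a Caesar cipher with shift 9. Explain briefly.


Shift each letter by 9: d -> m, r -> a, i -> r, f -> o, t -> c. Result: 'maroc'.

maroc


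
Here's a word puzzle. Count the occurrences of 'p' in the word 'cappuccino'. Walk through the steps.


Letter 'p' in 'cappuccino': found at position(s) 3, 4 = 2 occurrence(s).

2


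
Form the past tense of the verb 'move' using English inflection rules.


Apply rule: Add -d (word ends in -e). 'move' becomes 'moved'.

moved


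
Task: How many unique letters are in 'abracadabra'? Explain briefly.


Unique letters in 'abracadabra': {a, b, c, d, r} = 5 distinct letters.

5


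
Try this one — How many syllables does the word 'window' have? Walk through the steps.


Break 'window' into syllables: win-dow -> win | dow = 2 syllables

2 syllables


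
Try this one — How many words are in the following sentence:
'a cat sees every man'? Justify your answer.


Split into words: a | cat | sees | every | man = 5 words.

5


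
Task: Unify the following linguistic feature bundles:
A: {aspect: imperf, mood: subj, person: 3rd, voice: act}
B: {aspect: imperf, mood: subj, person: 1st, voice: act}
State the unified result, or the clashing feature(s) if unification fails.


Compare features:
aspect: A=imperf vs B=imperf -> unified: imperf
mood: A=subj vs B=subj -> unified: subj
person: A=3rd vs B=1st -> CLASH
voice: A=act vs B=act -> unified: act
Clash detected on feature 'person' (3rd vs 1st); unification fails.

CLASH on 'person' (3rd vs 1st)


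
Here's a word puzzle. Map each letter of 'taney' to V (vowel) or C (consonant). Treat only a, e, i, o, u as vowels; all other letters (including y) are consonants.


Letter mapping: t = C, a = V, n = C, e = V, y = C.

CVCVC


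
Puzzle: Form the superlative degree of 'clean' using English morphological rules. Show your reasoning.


Apply superlative formation (add -est): 'clean' -> 'cleanest'.

cleanest


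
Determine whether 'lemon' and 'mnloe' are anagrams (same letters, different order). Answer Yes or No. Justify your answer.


Sorted letters of 'lemon': 'elmno'
Sorted letters of 'mnloe': 'elmno'
They match.

Yes


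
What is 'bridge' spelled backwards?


Reverse 'bridge' character by character: 'egdirb'.

egdirb


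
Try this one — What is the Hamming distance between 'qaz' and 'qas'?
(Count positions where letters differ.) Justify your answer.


Alignment:
Position 1: 'q' vs 'q' = match
Position 2: 'a' vs 'a' = match
Position 3: 'z' vs 's' = DIFFER
Total differences: 1

1


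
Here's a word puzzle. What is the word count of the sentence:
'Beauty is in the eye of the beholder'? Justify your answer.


Split into words: Beauty | is | in | the | eye | of | the | beholder = 8 words.

8


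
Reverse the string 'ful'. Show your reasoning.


Reverse 'ful' character by character: 'luf'.

luf


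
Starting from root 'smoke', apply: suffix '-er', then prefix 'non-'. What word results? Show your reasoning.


Step 1: Add suffix '-er' to 'smoke' = 'smoker'
Step 2: Add prefix 'non-' to 'smoker' = 'nonsmoker'

nonsmoker


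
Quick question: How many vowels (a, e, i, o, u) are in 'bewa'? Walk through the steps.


Vowels in 'bewa': e, a = 2 vowels.

2


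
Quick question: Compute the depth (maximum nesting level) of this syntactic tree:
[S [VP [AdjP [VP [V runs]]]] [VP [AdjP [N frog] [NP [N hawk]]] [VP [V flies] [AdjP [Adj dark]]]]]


Count bracket nesting levels:
'[' at pos 0: depth = 1
'[' at pos 3: depth = 2
'[' at pos 7: depth = 3
'[' at pos 13: depth = 4
'[' at pos 17: depth = 5
'[' at pos 29: depth = 2
'[' at pos 33: depth = 3
'[' at pos 39: depth = 4
'[' at pos 48: depth = 4
'[' at pos 52: depth = 5
'[' at pos 63: depth = 3
'[' at pos 67: depth = 4
'[' at pos 77: depth = 4
'[' at pos 83: depth = 5
Maximum depth reached: 5

5


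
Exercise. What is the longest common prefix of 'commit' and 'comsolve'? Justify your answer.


Compare from the start: 3 characters match: 'com'. Mismatch at position 4: 'm' vs 's'.

com


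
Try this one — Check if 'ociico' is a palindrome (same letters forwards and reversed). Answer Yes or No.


Forward: 'ociico'
Reversed: 'ociico'
They are identical.

Yes


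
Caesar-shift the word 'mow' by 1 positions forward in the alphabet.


Shift each letter by 1: m -> n, o -> p, w -> x. Result: 'npx'.

npx


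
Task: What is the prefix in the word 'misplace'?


The word 'misplace' = 'mis' (prefix) + 'place' (root). The prefix is 'mis'.

mis


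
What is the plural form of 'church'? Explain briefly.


Apply rule: Add -es (sibilant/fricative ending). 'church' becomes 'churches'.

churches


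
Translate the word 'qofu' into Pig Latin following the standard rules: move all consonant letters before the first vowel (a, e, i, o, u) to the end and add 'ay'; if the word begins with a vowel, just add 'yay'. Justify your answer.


'qofu': move consonant cluster 'q' to end and add 'ay': 'ofuqay'.

ofuqay


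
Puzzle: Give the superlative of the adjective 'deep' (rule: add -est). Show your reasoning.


Apply superlative formation (add -est): 'deep' -> 'deepest'.

deepest


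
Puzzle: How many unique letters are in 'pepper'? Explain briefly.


Unique letters in 'pepper': {e, p, r} = 3 distinct letters.

3


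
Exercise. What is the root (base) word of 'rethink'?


Remove prefix 're' from 'rethink' to get root 'think'.

think


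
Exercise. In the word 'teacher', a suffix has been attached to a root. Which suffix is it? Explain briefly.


The word 'teacher' = 'teach' (root) + '-er' (suffix). The suffix is '-er'.

er


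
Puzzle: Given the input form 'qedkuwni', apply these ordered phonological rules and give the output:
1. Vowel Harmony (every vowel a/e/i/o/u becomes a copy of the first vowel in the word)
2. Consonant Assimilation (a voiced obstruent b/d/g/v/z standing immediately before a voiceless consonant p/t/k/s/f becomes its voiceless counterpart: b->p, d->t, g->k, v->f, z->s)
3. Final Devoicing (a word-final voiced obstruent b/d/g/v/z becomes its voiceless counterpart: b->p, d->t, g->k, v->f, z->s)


Starting form: 'qedkuwni'
Rule 1: Vowel Harmony: all vowels become 'e' (matching first vowel). 'qedkuwni' -> 'qedkewne'
Rule 2: Consonant Assimilation: voiced obstruent before voiceless consonant becomes voiceless ('dk' -> 'tk'). 'qedkewne' -> 'qetkewne'
Rule 3: Final Devoicing: the word ends in the vowel 'e', not a consonant. No change.
Final form: 'qetkewne'

qetkewne


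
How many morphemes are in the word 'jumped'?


Decomposition: jump (root) + -ed (suffix) = 2 morpheme(s)

2 morphemes


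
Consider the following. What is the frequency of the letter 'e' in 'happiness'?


Letter 'e' in 'happiness': found at position(s) 7 = 1 occurrence(s).

1


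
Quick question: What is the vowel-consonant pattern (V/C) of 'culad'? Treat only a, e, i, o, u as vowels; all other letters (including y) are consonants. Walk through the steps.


Letter mapping: c = C, u = V, l = C, a = V, d = C.

CVCVC


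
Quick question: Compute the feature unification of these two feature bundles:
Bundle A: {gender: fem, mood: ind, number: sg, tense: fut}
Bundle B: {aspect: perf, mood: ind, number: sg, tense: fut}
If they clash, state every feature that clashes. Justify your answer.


Compare features:
aspect: A=_ vs B=perf -> unified: perf
gender: A=fem vs B=_ -> unified: fem
mood: A=ind vs B=ind -> unified: ind
number: A=sg vs B=sg -> unified: sg
tense: A=fut vs B=fut -> unified: fut
No clashes found.

Unified: {aspect: perf, gender: fem, mood: ind, number: sg, tense: fut}


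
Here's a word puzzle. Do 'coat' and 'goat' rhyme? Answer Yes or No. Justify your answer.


Rime (stressed vowel + following sounds) of 'coat': -oat = /oʊt/
Rime of 'goat': -oat = /oʊt/
/oʊt/ and /oʊt/ are the same ending sound, so the words rhyme.

Yes


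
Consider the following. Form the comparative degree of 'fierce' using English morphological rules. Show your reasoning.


Apply comparative formation (ends in e: add -r): 'fierce' -> 'fiercer'.

fiercer


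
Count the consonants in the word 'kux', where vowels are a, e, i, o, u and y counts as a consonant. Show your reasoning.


Consonants in 'kux': k, x = 2 consonants.

2


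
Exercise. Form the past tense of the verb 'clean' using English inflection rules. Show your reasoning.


Apply rule: Add -ed. 'clean' becomes 'cleaned'.

cleaned


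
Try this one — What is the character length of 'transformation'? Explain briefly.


Spell out 'transformation' and number each letter: t(1), r(2), a(3), n(4), s(5), f(6), o(7), r(8), m(9), a(10), t(11), i(12), o(13), n(14). Total: 14 letters.

14


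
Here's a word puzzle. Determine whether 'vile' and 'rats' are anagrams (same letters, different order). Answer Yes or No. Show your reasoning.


Sorted letters of 'vile': 'eilv'
Sorted letters of 'rats': 'arst'
They do not match.

No


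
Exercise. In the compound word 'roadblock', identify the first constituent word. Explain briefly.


Split 'roadblock' into 'road' + 'block'. The first part is 'road'.

road


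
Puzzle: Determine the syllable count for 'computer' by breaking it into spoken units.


Break 'computer' into syllables: com-pu-ter -> com | pu | ter = 3 syllables

3 syllables


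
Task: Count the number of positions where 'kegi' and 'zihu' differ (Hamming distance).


Alignment:
Position 1: 'k' vs 'z' = DIFFER
Position 2: 'e' vs 'i' = DIFFER
Position 3: 'g' vs 'h' = DIFFER
Position 4: 'i' vs 'u' = DIFFER
Total differences: 4

4


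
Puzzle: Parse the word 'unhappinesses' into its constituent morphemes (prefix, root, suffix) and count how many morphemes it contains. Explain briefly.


Step 1: Identify prefix: 'un' (meaning: not/reverse)
Step 2: Identify root: 'happy'
Step 3: Identify suffix(es): 'ness, es'
Decomposition: un- (prefix: not/reverse) + happy (root) + -ness (suffix: state of) + -es (plural)
Total morphemes: 4

4 morphemes (un- (prefix: not/reverse) + happy (root) + -ness (suffix: state of) + -es (plural))


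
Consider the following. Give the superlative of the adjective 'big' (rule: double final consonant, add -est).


Apply superlative formation (double final consonant, add -est): 'big' -> 'biggest'.

biggest


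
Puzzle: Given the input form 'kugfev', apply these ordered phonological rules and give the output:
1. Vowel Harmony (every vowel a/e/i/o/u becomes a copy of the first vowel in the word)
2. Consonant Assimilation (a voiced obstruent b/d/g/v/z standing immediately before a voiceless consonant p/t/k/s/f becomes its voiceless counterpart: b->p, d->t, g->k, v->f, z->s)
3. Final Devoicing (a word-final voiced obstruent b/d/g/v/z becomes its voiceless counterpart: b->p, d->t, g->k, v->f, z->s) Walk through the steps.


Starting form: 'kugfev'
Rule 1: Vowel Harmony: all vowels become 'u' (matching first vowel). 'kugfev' -> 'kugfuv'
Rule 2: Consonant Assimilation: voiced obstruent before voiceless consonant becomes voiceless ('gf' -> 'kf'). 'kugfuv' -> 'kukfuv'
Rule 3: Final Devoicing: word-final voiced obstruent 'v' becomes voiceless 'f'. 'kukfuv' -> 'kukfuf'
Final form: 'kukfuf'

kukfuf


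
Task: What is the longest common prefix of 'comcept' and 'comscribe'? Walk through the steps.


Compare from the start: 3 characters match: 'com'. Mismatch at position 4: 'c' vs 's'.

com


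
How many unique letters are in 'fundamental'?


Unique letters in 'fundamental': {a, d, e, f, l, m, n, t, u} = 9 distinct letters.

9


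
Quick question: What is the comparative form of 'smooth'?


Apply comparative formation (add -er): 'smooth' -> 'smoother'.

smoother


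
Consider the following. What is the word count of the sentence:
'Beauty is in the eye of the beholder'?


Split into words: Beauty | is | in | the | eye | of | the | beholder = 8 words.

8


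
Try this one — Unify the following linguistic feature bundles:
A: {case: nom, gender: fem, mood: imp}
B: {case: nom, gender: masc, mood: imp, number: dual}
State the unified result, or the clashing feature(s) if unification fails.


Compare features:
case: A=nom vs B=nom -> unified: nom
gender: A=fem vs B=masc -> CLASH
mood: A=imp vs B=imp -> unified: imp
number: A=_ vs B=dual -> unified: dual
Clash detected on feature 'gender' (fem vs masc); unification fails.

CLASH on 'gender' (fem vs masc)


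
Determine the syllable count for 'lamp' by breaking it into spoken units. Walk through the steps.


Break 'lamp' into syllables: lamp -> lamp = 1 syllable

1 syllable


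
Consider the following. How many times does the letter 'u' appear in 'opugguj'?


Letter 'u' in 'opugguj': found at position(s) 3, 6 = 2 occurrence(s).

2


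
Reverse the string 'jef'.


Reverse 'jef' character by character: 'fej'.

fej


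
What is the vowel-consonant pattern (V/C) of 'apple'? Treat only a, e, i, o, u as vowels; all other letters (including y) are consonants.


Letter mapping: a = V, p = C, p = C, l = C, e = V.

VCCCV


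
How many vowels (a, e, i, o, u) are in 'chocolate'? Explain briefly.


Vowels in 'chocolate': o, o, a, e = 4 vowels.

4


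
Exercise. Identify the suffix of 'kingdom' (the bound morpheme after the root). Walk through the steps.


The word 'kingdom' = 'king' (root) + '-dom' (suffix). The suffix is '-dom'.

dom


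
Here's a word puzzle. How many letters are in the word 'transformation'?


Spell out 'transformation' and number each letter: t(1), r(2), a(3), n(4), s(5), f(6), o(7), r(8), m(9), a(10), t(11), i(12), o(13), n(14). Total: 14 letters.

14


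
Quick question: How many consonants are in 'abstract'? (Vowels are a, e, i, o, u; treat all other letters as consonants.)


Consonants in 'abstract': b, s, t, r, c, t = 6 consonants.

6


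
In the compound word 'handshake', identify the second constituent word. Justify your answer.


Split 'handshake' into 'hand' + 'shake'. The second part is 'shake'.

shake


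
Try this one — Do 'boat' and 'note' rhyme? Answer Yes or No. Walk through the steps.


Rime (stressed vowel + following sounds) of 'boat': -oat = /oʊt/
Rime of 'note': -ote = /oʊt/
/oʊt/ and /oʊt/ are the same ending sound, so the words rhyme.

Yes


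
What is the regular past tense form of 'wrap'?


Apply rule: Double final consonant and add -ed. 'wrap' becomes 'wrapped'.

wrapped


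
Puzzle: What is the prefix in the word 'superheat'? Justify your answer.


The word 'superheat' = 'super' (prefix) + 'heat' (root). The prefix is 'super'.

super


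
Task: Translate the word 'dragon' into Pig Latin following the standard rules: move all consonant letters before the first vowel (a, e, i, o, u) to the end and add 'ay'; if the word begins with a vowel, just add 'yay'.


'dragon': move consonant cluster 'dr' to end and add 'ay': 'agondray'.

agondray


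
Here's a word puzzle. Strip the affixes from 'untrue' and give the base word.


Remove prefix 'un' from 'untrue' to get root 'true'.

true


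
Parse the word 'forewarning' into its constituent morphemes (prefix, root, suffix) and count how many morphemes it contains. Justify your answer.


Step 1: Identify prefix: 'fore' (meaning: before/front)
Step 2: Identify root: 'warn'
Step 3: Identify suffix(es): 'ing'
Decomposition: fore- (prefix: before/front) + warn (root) + -ing (suffix: ongoing action)
Total morphemes: 3

3 morphemes (fore- (prefix: before/front) + warn (root) + -ing (suffix: ongoing action))


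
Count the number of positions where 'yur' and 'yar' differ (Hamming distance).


Alignment:
Position 1: 'y' vs 'y' = match
Position 2: 'u' vs 'a' = DIFFER
Position 3: 'r' vs 'r' = match
Total differences: 1

1


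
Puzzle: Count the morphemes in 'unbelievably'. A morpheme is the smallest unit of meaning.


Decomposition: un- (prefix) + believe (root) + -able (suffix) + -ly (suffix) = 4 morpheme(s)

4 morphemes


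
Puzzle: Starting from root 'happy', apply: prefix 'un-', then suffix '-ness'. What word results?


Step 1: Add prefix 'un-' to 'happy' = 'unhappy'
Step 2: Add suffix '-ness' to 'unhappy' = 'unhappiness'

unhappiness


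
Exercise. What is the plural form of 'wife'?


Apply rule: Change -fe to -ves. 'wife' becomes 'wives'.

wives


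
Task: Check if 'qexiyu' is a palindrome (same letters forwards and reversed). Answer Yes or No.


Forward: 'qexiyu'
Reversed: 'uyixeq'
They differ.

No


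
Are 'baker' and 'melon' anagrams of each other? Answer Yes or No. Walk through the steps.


Sorted letters of 'baker': 'abekr'
Sorted letters of 'melon': 'elmno'
They do not match.

No


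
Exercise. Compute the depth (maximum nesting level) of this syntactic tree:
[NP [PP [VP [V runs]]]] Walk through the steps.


Count bracket nesting levels:
'[' at pos 0: depth = 1
'[' at pos 4: depth = 2
'[' at pos 8: depth = 3
'[' at pos 12: depth = 4
Maximum depth reached: 4

4


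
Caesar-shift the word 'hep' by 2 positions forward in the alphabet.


Shift each letter by 2: h -> j, e -> g, p -> r. Result: 'jgr'.

jgr


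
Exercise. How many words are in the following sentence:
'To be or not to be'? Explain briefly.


Split into words: To | be | or | not | to | be = 6 words.

6


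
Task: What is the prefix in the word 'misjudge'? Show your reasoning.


The word 'misjudge' = 'mis' (prefix) + 'judge' (root). The prefix is 'mis'.

mis


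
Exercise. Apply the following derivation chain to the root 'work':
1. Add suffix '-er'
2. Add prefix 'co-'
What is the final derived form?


Step 1: Add suffix '-er' to 'work' = 'worker'
Step 2: Add prefix 'co-' to 'worker' = 'coworker'

coworker


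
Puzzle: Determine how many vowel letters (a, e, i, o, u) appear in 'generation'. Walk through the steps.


Vowels in 'generation': e, e, a, i, o = 5 vowels.

5


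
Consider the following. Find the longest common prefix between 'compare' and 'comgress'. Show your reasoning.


Compare from the start: 3 characters match: 'com'. Mismatch at position 4: 'p' vs 'g'.

com


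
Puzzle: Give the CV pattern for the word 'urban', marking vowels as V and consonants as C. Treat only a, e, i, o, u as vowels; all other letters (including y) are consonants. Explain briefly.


Letter mapping: u = V, r = C, b = C, a = V, n = C.

VCCVC


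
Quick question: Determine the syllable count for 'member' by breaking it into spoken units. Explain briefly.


Break 'member' into syllables: mem-ber -> mem | ber = 2 syllables

2 syllables


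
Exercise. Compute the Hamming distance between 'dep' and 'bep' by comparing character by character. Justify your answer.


Alignment:
Position 1: 'd' vs 'b' = DIFFER
Position 2: 'e' vs 'e' = match
Position 3: 'p' vs 'p' = match
Total differences: 1

1


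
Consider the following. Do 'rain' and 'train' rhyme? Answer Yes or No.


Rime (stressed vowel + following sounds) of 'rain': -ain = /eɪn/
Rime of 'train': -ain = /eɪn/
/eɪn/ and /eɪn/ are the same ending sound, so the words rhyme.

Yes


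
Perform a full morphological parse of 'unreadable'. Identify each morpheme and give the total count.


Step 1: Identify prefix: 'un' (meaning: not/reverse)
Step 2: Identify root: 'read'
Step 3: Identify suffix(es): 'able'
Decomposition: un- (prefix: not/reverse) + read (root) + -able (suffix: capable of)
Total morphemes: 3

3 morphemes (un- (prefix: not/reverse) + read (root) + -able (suffix: capable of))


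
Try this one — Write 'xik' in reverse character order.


Reverse 'xik' character by character: 'kix'.

kix


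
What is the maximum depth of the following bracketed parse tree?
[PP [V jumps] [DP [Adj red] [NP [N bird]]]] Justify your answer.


Count bracket nesting levels:
'[' at pos 0: depth = 1
'[' at pos 4: depth = 2
'[' at pos 14: depth = 2
'[' at pos 18: depth = 3
'[' at pos 28: depth = 3
'[' at pos 32: depth = 4
Maximum depth reached: 4

4


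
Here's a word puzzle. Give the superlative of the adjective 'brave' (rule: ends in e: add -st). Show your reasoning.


Apply superlative formation (ends in e: add -st): 'brave' -> 'bravest'.

bravest


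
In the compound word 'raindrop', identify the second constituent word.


Split 'raindrop' into 'rain' + 'drop'. The second part is 'drop'.

drop


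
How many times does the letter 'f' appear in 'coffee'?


Letter 'f' in 'coffee': found at position(s) 3, 4 = 2 occurrence(s).

2


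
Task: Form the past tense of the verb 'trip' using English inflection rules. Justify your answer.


Apply rule: Double final consonant and add -ed. 'trip' becomes 'tripped'.

tripped


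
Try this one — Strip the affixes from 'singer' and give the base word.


Remove suffix '-er' from 'singer' to get root 'sing'.

sing


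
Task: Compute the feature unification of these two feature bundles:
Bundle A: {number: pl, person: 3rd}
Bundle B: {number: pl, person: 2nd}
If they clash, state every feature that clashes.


Compare features:
number: A=pl vs B=pl -> unified: pl
person: A=3rd vs B=2nd -> CLASH
Clash detected on feature 'person' (3rd vs 2nd); unification fails.

CLASH on 'person' (3rd vs 2nd)
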